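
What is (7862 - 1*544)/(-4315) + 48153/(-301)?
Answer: -29997559/185545 ≈ -161.67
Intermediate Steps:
(7862 - 1*544)/(-4315) + 48153/(-301) = (7862 - 544)*(-1/4315) + 48153*(-1/301) = 7318*(-1/4315) - 6879/43 = -7318/4315 - 6879/43 = -29997559/185545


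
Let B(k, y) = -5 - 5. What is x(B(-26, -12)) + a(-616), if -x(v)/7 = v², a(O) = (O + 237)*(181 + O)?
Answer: 164165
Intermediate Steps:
B(k, y) = -10
a(O) = (181 + O)*(237 + O) (a(O) = (237 + O)*(181 + O) = (181 + O)*(237 + O))
x(v) = -7*v²
x(B(-26, -12)) + a(-616) = -7*(-10)² + (42897 + (-616)² + 418*(-616)) = -7*100 + (42897 + 379456 - 257488) = -700 + 164865 = 164165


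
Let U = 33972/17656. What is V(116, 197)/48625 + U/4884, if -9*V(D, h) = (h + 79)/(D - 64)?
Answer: 5203359809/13627335579000 ≈ 0.00038183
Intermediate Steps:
U = 8493/4414 (U = 33972*(1/17656) = 8493/4414 ≈ 1.9241)
V(D, h) = -(79 + h)/(9*(-64 + D)) (V(D, h) = -(h + 79)/(9*(D - 64)) = -(79 + h)/(9*(-64 + D)))
V(116, 197)/48625 + U/4884 = ((-79 - 1*197)/(9*(-64 + 116)))/48625 + (8493/4414)/4884 = ((⅑)*(-79 - 197)/52)*(1/48625) + (8493/4414)*(1/4884) = ((⅑)*(1/52)*(-276))*(1/48625) + 2831/7185992 = -23/39*1/48625 + 2831/7185992 = -23/1896375 + 2831/7185992 = 5203359809/13627335579000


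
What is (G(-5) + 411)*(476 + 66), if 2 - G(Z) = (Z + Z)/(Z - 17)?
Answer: 2459596/11 ≈ 2.2360e+5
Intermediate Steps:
G(Z) = 2 - 2*Z/(-17 + Z) (G(Z) = 2 - (Z + Z)/(Z - 17) = 2 - 2*Z/(-17 + Z))
(G(-5) + 411)*(476 + 66) = (-34/(-17 - 5) + 411)*(476 + 66) = (-34/(-22) + 411)*542 = (-34*(-1/22) + 411)*542 = (17/11 + 411)*542 = (4538/11)*542 = 2459596/11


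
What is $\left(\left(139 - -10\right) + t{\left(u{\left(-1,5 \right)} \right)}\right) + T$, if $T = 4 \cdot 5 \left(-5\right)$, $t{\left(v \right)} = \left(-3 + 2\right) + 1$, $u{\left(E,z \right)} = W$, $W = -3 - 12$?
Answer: $49$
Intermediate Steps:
$W = -15$ ($W = -3 - 12 = -15$)
$u{\left(E,z \right)} = -15$
$t{\left(v \right)} = 0$ ($t{\left(v \right)} = -1 + 1 = 0$)
$T = -100$ ($T = 20 \left(-5\right) = -100$)
$\left(\left(139 - -10\right) + t{\left(u{\left(-1,5 \right)} \right)}\right) + T = \left(\left(139 - -10\right) + 0\right) - 100 = \left(\left(139 + 10\right) + 0\right) - 100 = \left(149 + 0\right) - 100 = 149 - 100 = 49$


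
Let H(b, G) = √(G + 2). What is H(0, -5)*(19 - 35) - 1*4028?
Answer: -4028 - 16*I*√3 ≈ -4028.0 - 27.713*I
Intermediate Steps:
H(b, G) = √(2 + G)
H(0, -5)*(19 - 35) - 1*4028 = √(2 - 5)*(19 - 35) - 1*4028 = √(-3)*(-16) - 4028 = (I*√3)*(-16) - 4028 = -16*I*√3 - 4028 = -4028 - 16*I*√3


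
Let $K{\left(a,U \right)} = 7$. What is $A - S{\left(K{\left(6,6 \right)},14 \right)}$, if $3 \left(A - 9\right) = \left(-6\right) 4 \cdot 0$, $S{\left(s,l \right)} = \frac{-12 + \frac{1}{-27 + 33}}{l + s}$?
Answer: $\frac{1205}{126} \approx 9.5635$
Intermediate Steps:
$S{\left(s,l \right)} = - \frac{71}{6 \left(l + s\right)}$ ($S{\left(s,l \right)} = \frac{-12 + \frac{1}{6}}{l + s} = - \frac{71}{6 \left(l + s\right)}$)
$A = 9$ ($A = 9 + \frac{\left(-6\right) 4 \cdot 0}{3} = 9 + \frac{\left(-24\right) 0}{3} = 9 + \frac{1}{3} \cdot 0 = 9 + 0 = 9$)
$A - S{\left(K{\left(6,6 \right)},14 \right)} = 9 - - \frac{71}{6 \cdot 14 + 6 \cdot 7} = 9 - - \frac{71}{84 + 42} = 9 - - \frac{71}{126} = 9 + \frac{71}{126} = \frac{1205}{126}$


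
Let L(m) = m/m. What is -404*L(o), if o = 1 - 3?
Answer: -404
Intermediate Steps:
o = -2
L(m) = 1
-404*L(o) = -404*1 = -404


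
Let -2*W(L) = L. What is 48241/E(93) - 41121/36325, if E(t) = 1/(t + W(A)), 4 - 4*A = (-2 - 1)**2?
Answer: 1312513060457/290600 ≈ 4.5166e+6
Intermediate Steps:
A = -5/4 (A = 1 - (-2 - 1)**2/4 = 1 - 1/4*(-3)**2 = 1 - 1/4*9 = 1 - 9/4 = -5/4 ≈ -1.2500)
W(L) = -L/2
E(t) = 1/(5/8 + t) (E(t) = 1/(t - 1/2*(-5/4)) = 1/(t + 5/8) = 1/(5/8 + t))
48241/E(93) - 41121/36325 = 48241/((8/(5 + 8*93))) - 41121/36325 = 48241/((8/(5 + 744))) - 41121*1/36325 = 48241/((8/749)) - 41121/36325 = 48241/((8*(1/749))) - 41121/36325 = 48241/(8/749) - 41121/36325 = 48241*(749/8) - 41121/36325 = 36132509/8 - 41121/36325 = 1312513060457/290600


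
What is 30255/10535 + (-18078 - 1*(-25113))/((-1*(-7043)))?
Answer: 57439938/14839601 ≈ 3.8707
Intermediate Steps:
30255/10535 + (-18078 - 1*(-25113))/((-1*(-7043))) = 30255*(1/10535) + (-18078 + 25113)/7043 = 6051/2107 + 7035*(1/7043) = 6051/2107 + 7035/7043 = 57439938/14839601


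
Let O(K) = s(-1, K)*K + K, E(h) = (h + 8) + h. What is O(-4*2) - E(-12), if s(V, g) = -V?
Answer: 0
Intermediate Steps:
E(h) = 8 + 2*h (E(h) = (8 + h) + h = 8 + 2*h)
O(K) = 2*K (O(K) = (-1*(-1))*K + K = 1*K + K = K + K = 2*K)
O(-4*2) - E(-12) = 2*(-4*2) - (8 + 2*(-12)) = 2*(-8) - (8 - 24) = -16 - 1*(-16) = -16 + 16 = 0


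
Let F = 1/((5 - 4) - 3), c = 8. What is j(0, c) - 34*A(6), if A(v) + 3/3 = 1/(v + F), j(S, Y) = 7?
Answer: 383/11 ≈ 34.818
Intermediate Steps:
F = -½ (F = 1/(1 - 3) = 1/(-2) = -½ ≈ -0.50000)
A(v) = -1 + 1/(-½ + v) (A(v) = -1 + 1/(v - ½) = -1 + 1/(-½ + v))
j(0, c) - 34*A(6) = 7 - 34*(3 - 2*6)/(-1 + 2*6) = 7 - 34*(3 - 12)/(-1 + 12) = 7 - 34*(-9)/11 = 7 - 34*(-9/11) = 7 + 306/11 = 383/11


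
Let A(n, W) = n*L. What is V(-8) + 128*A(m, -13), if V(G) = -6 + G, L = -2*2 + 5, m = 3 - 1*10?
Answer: -910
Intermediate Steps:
m = -7 (m = 3 - 10 = -7)
L = 1 (L = -4 + 5 = 1)
A(n, W) = n (A(n, W) = n*1 = n)
V(-8) + 128*A(m, -13) = (-6 - 8) + 128*(-7) = -14 - 896 = -910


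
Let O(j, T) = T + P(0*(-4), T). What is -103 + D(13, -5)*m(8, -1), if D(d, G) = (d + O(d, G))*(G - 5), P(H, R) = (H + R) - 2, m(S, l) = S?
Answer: -183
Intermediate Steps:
P(H, R) = -2 + H + R
O(j, T) = -2 + 2*T (O(j, T) = T + (-2 + 0*(-4) + T) = T + (-2 + 0 + T) = T + (-2 + T) = -2 + 2*T)
D(d, G) = (-5 + G)*(-2 + d + 2*G) (D(d, G) = (d + (-2 + 2*G))*(G - 5) = (-2 + d + 2*G)*(-5 + G) = (-5 + G)*(-2 + d + 2*G))
-103 + D(13, -5)*m(8, -1) = -103 + (10 - 12*(-5) - 5*13 + 2*(-5)² - 5*13)*8 = -103 + (10 + 60 - 65 + 2*25 - 65)*8 = -103 + (10 + 60 - 65 + 50 - 65)*8 = -103 - 10*8 = -103 - 80 = -183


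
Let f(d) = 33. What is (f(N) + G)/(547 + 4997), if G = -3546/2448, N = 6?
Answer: 613/107712 ≈ 0.0056911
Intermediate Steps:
G = -197/136 (G = -3546*1/2448 = -197/136 ≈ -1.4485)
(f(N) + G)/(547 + 4997) = (33 - 197/136)/(547 + 4997) = (4291/136)/5544 = (4291/136)*(1/5544) = 613/107712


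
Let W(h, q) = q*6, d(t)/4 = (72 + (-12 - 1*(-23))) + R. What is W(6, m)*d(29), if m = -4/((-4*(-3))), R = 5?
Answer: -704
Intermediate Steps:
d(t) = 352 (d(t) = 4*((72 + (-12 - 1*(-23))) + 5) = 4*((72 + (-12 + 23)) + 5) = 4*((72 + 11) + 5) = 4*(83 + 5) = 4*88 = 352)
m = -⅓ (m = -4/12 = -4*1/12 = -⅓ ≈ -0.33333)
W(h, q) = 6*q
W(6, m)*d(29) = (6*(-⅓))*352 = -2*352 = -704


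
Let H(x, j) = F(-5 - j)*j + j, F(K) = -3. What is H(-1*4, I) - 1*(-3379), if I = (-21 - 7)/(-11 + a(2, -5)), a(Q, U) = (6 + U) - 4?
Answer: 3375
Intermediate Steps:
a(Q, U) = 2 + U
I = 2 (I = (-21 - 7)/(-11 + (2 - 5)) = -28/(-11 - 3) = -28/(-14) = -28*(-1/14) = 2)
H(x, j) = -2*j (H(x, j) = -3*j + j = -2*j)
H(-1*4, I) - 1*(-3379) = -2*2 - 1*(-3379) = -4 + 3379 = 3375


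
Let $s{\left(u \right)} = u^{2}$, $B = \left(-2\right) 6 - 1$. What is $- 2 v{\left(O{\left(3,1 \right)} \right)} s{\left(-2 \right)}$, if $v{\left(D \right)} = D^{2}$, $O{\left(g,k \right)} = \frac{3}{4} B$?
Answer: $- \frac{1521}{2} \approx -760.5$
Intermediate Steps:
$B = -13$ ($B = -12 - 1 = -13$)
$O{\left(g,k \right)} = - \frac{39}{4}$ ($O{\left(g,k \right)} = \frac{3}{4} \left(-13\right) = - \frac{39}{4}$)
$- 2 v{\left(O{\left(3,1 \right)} \right)} s{\left(-2 \right)} = - 2 \left(- \frac{39}{4}\right)^{2} \left(-2\right)^{2} = \left(-2\right) \frac{1521}{16} \cdot 4 = \left(- \frac{1521}{8}\right) 4 = - \frac{1521}{2}$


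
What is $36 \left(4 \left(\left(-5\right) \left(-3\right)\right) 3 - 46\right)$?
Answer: $4824$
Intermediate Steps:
$36 \left(4 \left(\left(-5\right) \left(-3\right)\right) 3 - 46\right) = 36 \left(4 \cdot 15 \cdot 3 - 46\right) = 36 \left(60 \cdot 3 - 46\right) = 36 \left(180 - 46\right) = 36 \cdot 134 = 4824$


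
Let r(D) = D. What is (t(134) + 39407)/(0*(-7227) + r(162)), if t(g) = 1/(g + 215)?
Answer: 254686/1047 ≈ 243.25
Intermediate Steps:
t(g) = 1/(215 + g)
(t(134) + 39407)/(0*(-7227) + r(162)) = (1/(215 + 134) + 39407)/(0*(-7227) + 162) = (1/349 + 39407)/(0 + 162) = (1/349 + 39407)/162 = (13753044/349)*(1/162) = 254686/1047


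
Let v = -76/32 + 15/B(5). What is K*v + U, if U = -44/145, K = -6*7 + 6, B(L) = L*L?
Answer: 18443/290 ≈ 63.597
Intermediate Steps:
B(L) = L²
K = -36 (K = -42 + 6 = -36)
v = -71/40 (v = -76/32 + 15/(5²) = -76*1/32 + 15/25 = -19/8 + 15*(1/25) = -19/8 + ⅗ = -71/40 ≈ -1.7750)
U = -44/145 (U = -44*1/145 = -44/145 ≈ -0.30345)
K*v + U = -36*(-71/40) - 44/145 = 639/10 - 44/145 = 18443/290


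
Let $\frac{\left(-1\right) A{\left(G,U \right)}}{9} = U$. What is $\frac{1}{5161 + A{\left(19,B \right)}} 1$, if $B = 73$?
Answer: $\frac{1}{4504} \approx 0.00022202$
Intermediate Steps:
$A{\left(G,U \right)} = - 9 U$
$\frac{1}{5161 + A{\left(19,B \right)}} 1 = \frac{1}{5161 - 657} \cdot 1 = \frac{1}{4504} \cdot 1 = \frac{1}{4504}$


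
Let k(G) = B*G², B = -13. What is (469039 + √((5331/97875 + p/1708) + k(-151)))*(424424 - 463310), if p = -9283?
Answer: -18239050554 - 6481*I*√1022679132033655985/309575 ≈ -1.8239e+10 - 2.1171e+7*I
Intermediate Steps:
k(G) = -13*G²
(469039 + √((5331/97875 + p/1708) + k(-151)))*(424424 - 463310) = (469039 + √((5331/97875 - 9283/1708) - 13*(-151)²))*(424424 - 463310) = (469039 + √((5331*(1/97875) - 9283*1/1708) - 13*22801))*(-38886) = (469039 + √((1777/32625 - 9283/1708) - 296413))*(-38886) = (469039 + √(-299822759/55723500 - 296413))*(-38886) = (469039 + √(-16517469628259/55723500))*(-38886) = (469039 + I*√1022679132033655985/1857450)*(-38886) = -18239050554 - 6481*I*√1022679132033655985/309575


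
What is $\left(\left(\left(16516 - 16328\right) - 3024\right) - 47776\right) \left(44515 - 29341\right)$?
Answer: $-767986488$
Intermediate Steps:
$\left(\left(\left(16516 - 16328\right) - 3024\right) - 47776\right) \left(44515 - 29341\right) = \left(\left(188 - 3024\right) - 47776\right) 15174 = \left(-2836 - 47776\right) 15174 = \left(-50612\right) 15174 = -767986488$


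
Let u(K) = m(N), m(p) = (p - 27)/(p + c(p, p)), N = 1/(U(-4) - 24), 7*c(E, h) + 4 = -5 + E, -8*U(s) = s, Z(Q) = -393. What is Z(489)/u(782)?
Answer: -172527/8897 ≈ -19.392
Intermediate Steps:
U(s) = -s/8
c(E, h) = -9/7 + E/7 (c(E, h) = -4/7 + (-5 + E)/7 = -4/7 + (-5/7 + E/7) = -9/7 + E/7)
N = -2/47 (N = 1/(-1/8*(-4) - 24) = 1/(1/2 - 24) = 1/(-47/2) = -2/47 ≈ -0.042553)
m(p) = (-27 + p)/(-9/7 + 8*p/7) (m(p) = (p - 27)/(p + (-9/7 + p/7)) = (-27 + p)/(-9/7 + 8*p/7))
u(K) = 8897/439 (u(K) = 7*(-27 - 2/47)/(-9 + 8*(-2/47)) = 7*(-1271/47)/(-9 - 16/47) = 7*(-1271/47)/(-439/47) = 7*(-47/439)*(-1271/47) = 8897/439)
Z(489)/u(782) = -393/8897/439 = -393*439/8897 = -172527/8897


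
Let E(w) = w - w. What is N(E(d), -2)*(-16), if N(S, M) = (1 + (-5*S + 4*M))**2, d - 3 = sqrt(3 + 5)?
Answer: -784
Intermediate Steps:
d = 3 + 2*sqrt(2) (d = 3 + sqrt(3 + 5) = 3 + sqrt(8) = 3 + 2*sqrt(2) ≈ 5.8284)
E(w) = 0
N(S, M) = (1 - 5*S + 4*M)**2
N(E(d), -2)*(-16) = (1 - 5*0 + 4*(-2))**2*(-16) = (1 + 0 - 8)**2*(-16) = (-7)**2*(-16) = 49*(-16) = -784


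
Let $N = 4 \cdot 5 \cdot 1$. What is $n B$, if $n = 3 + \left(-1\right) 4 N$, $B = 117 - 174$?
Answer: $4389$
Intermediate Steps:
$B = -57$
$N = 20$ ($N = 4 \cdot 5 = 20$)
$n = -77$ ($n = 3 + \left(-1\right) 4 \cdot 20 = 3 - 80 = -77$)
$n B = \left(-77\right) \left(-57\right) = 4389$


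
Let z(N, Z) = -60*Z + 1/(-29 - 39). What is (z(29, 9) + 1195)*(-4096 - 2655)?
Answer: -300682789/68 ≈ -4.4218e+6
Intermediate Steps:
z(N, Z) = -1/68 - 60*Z (z(N, Z) = -60*Z + 1/(-68) = -60*Z - 1/68 = -1/68 - 60*Z)
(z(29, 9) + 1195)*(-4096 - 2655) = ((-1/68 - 60*9) + 1195)*(-4096 - 2655) = ((-1/68 - 540) + 1195)*(-6751) = (-36721/68 + 1195)*(-6751) = (44539/68)*(-6751) = -300682789/68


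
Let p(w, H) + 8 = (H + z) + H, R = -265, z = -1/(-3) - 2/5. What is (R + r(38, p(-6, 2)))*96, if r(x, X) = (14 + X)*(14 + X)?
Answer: -1197568/75 ≈ -15968.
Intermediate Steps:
z = -1/15 (z = -1*(-1/3) - 2*1/5 = 1/3 - 2/5 = -1/15 ≈ -0.066667)
p(w, H) = -121/15 + 2*H (p(w, H) = -8 + ((H - 1/15) + H) = -8 + ((-1/15 + H) + H) = -8 + (-1/15 + 2*H) = -121/15 + 2*H)
r(x, X) = (14 + X)**2
(R + r(38, p(-6, 2)))*96 = (-265 + (14 + (-121/15 + 2*2))**2)*96 = (-265 + (14 + (-121/15 + 4))**2)*96 = (-265 + (14 - 61/15)**2)*96 = (-265 + (149/15)**2)*96 = (-265 + 22201/225)*96 = -37424/225*96 = -1197568/75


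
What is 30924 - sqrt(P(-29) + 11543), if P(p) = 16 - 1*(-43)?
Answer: 30924 - sqrt(11602) ≈ 30816.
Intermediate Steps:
P(p) = 59 (P(p) = 16 + 43 = 59)
30924 - sqrt(P(-29) + 11543) = 30924 - sqrt(59 + 11543) = 30924 - sqrt(11602)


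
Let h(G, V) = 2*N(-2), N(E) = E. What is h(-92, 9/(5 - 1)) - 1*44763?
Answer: -44767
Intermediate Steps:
h(G, V) = -4 (h(G, V) = 2*(-2) = -4)
h(-92, 9/(5 - 1)) - 1*44763 = -4 - 1*44763 = -4 - 44763 = -44767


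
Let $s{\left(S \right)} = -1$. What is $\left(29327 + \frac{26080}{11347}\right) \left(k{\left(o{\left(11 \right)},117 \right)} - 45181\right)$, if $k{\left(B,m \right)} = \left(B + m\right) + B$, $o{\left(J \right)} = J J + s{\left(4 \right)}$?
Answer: $- \frac{14917406984376}{11347} \approx -1.3147 \cdot 10^{9}$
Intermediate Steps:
$o{\left(J \right)} = -1 + J^{2}$ ($o{\left(J \right)} = J J - 1 = J^{2} - 1 = -1 + J^{2}$)
$k{\left(B,m \right)} = m + 2 B$
$\left(29327 + \frac{26080}{11347}\right) \left(k{\left(o{\left(11 \right)},117 \right)} - 45181\right) = \left(29327 + \frac{26080}{11347}\right) \left(\left(117 + 2 \left(-1 + 11^{2}\right)\right) - 45181\right) = \left(29327 + 26080 \cdot \frac{1}{11347}\right) \left(\left(117 + 2 \left(-1 + 121\right)\right) - 45181\right) = \left(29327 + \frac{26080}{11347}\right) \left(\left(117 + 2 \cdot 120\right) - 45181\right) = \frac{332799549 \left(\left(117 + 240\right) - 45181\right)}{11347} = \frac{332799549 \left(357 - 45181\right)}{11347} = \frac{332799549}{11347} \left(-44824\right) = - \frac{14917406984376}{11347}$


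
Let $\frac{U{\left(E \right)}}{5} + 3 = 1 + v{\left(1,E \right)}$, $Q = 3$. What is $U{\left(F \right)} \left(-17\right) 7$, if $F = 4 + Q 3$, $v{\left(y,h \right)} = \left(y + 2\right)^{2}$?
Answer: $-4165$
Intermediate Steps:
$v{\left(y,h \right)} = \left(2 + y\right)^{2}$
$F = 13$ ($F = 4 + 3 \cdot 3 = 4 + 9 = 13$)
$U{\left(E \right)} = 35$ ($U{\left(E \right)} = -15 + 5 \left(1 + \left(2 + 1\right)^{2}\right) = -15 + 5 \left(1 + 3^{2}\right) = -15 + 5 \left(1 + 9\right) = -15 + 5 \cdot 10 = -15 + 50 = 35$)
$U{\left(F \right)} \left(-17\right) 7 = 35 \left(-17\right) 7 = \left(-595\right) 7 = -4165$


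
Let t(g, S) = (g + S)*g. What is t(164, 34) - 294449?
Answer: -261977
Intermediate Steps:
t(g, S) = g*(S + g) (t(g, S) = (S + g)*g = g*(S + g))
t(164, 34) - 294449 = 164*(34 + 164) - 294449 = 164*198 - 294449 = 32472 - 294449 = -261977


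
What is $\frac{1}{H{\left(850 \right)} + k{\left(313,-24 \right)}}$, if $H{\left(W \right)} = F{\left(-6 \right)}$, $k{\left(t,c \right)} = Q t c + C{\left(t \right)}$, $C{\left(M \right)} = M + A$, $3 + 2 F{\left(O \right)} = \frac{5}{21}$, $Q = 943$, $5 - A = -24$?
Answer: $- \frac{21}{148752983} \approx -1.4117 \cdot 10^{-7}$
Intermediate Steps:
$A = 29$ ($A = 5 - -24 = 5 + 24 = 29$)
$F{\left(O \right)} = - \frac{29}{21}$ ($F{\left(O \right)} = - \frac{3}{2} + \frac{5 \cdot \frac{1}{21}}{2} = - \frac{3}{2} + \frac{1}{2} \cdot \frac{5}{21} = - \frac{3}{2} + \frac{5}{42} = - \frac{29}{21}$)
$C{\left(M \right)} = 29 + M$ ($C{\left(M \right)} = M + 29 = 29 + M$)
$k{\left(t,c \right)} = 29 + t + 943 c t$ ($k{\left(t,c \right)} = 943 t c + \left(29 + t\right) = 943 c t + \left(29 + t\right) = 29 + t + 943 c t$)
$H{\left(W \right)} = - \frac{29}{21}$
$\frac{1}{H{\left(850 \right)} + k{\left(313,-24 \right)}} = \frac{1}{- \frac{29}{21} + \left(29 + 313 + 943 \left(-24\right) 313\right)} = \frac{1}{- \frac{29}{21} + \left(29 + 313 - 7083816\right)} = \frac{1}{- \frac{29}{21} - 7083474} = \frac{1}{- \frac{148752983}{21}} = - \frac{21}{148752983}$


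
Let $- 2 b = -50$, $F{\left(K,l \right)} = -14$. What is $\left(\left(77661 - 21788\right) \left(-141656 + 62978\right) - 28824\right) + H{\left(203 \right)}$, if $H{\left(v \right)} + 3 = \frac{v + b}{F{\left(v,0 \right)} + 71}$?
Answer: $-4396004717$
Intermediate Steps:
$b = 25$ ($b = \left(- \frac{1}{2}\right) \left(-50\right) = 25$)
$H{\left(v \right)} = - \frac{146}{57} + \frac{v}{57}$ ($H{\left(v \right)} = -3 + \frac{v + 25}{-14 + 71} = -3 + \frac{25 + v}{57} = -3 + \left(25 + v\right) \frac{1}{57} = -3 + \left(\frac{25}{57} + \frac{v}{57}\right) = - \frac{146}{57} + \frac{v}{57}$)
$\left(\left(77661 - 21788\right) \left(-141656 + 62978\right) - 28824\right) + H{\left(203 \right)} = \left(\left(77661 - 21788\right) \left(-141656 + 62978\right) - 28824\right) + \left(- \frac{146}{57} + \frac{1}{57} \cdot 203\right) = \left(55873 \left(-78678\right) - 28824\right) + \left(- \frac{146}{57} + \frac{203}{57}\right) = \left(-4395975894 - 28824\right) + 1 = -4396004718 + 1 = -4396004717$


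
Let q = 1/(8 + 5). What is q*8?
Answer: 8/13 ≈ 0.61539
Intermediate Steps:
q = 1/13 ≈ 0.076923
q*8 = (1/13)*8 = 8/13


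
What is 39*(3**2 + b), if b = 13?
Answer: 858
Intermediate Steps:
39*(3**2 + b) = 39*(3**2 + 13) = 39*(9 + 13) = 39*22 = 858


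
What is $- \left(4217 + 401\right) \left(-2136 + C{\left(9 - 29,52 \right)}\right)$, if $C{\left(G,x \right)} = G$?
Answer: $9956408$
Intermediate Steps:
$- \left(4217 + 401\right) \left(-2136 + C{\left(9 - 29,52 \right)}\right) = - \left(4217 + 401\right) \left(-2136 + \left(9 - 29\right)\right) = - 4618 \left(-2136 + \left(9 - 29\right)\right) = - 4618 \left(-2136 - 20\right) = - 4618 \left(-2156\right) = \left(-1\right) \left(-9956408\right) = 9956408$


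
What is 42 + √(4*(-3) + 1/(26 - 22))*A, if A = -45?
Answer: 42 - 45*I*√47/2 ≈ 42.0 - 154.25*I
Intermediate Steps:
42 + √(4*(-3) + 1/(26 - 22))*A = 42 + √(4*(-3) + 1/(26 - 22))*(-45) = 42 + √(-12 + 1/4)*(-45) = 42 + √(-12 + ¼)*(-45) = 42 + √(-47/4)*(-45) = 42 + (I*√47/2)*(-45) = 42 - 45*I*√47/2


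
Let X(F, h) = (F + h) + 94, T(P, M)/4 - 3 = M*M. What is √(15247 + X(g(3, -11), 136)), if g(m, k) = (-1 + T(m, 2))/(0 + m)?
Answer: √15486 ≈ 124.44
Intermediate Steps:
T(P, M) = 12 + 4*M² (T(P, M) = 12 + 4*(M*M) = 12 + 4*M²)
g(m, k) = 27/m (g(m, k) = (-1 + (12 + 4*2²))/(0 + m) = (-1 + (12 + 4*4))/m = (-1 + (12 + 16))/m = (-1 + 28)/m = 27/m)
X(F, h) = 94 + F + h
√(15247 + X(g(3, -11), 136)) = √(15247 + (94 + 27/3 + 136)) = √(15247 + (94 + 27*(⅓) + 136)) = √(15247 + (94 + 9 + 136)) = √(15247 + 239) = √15486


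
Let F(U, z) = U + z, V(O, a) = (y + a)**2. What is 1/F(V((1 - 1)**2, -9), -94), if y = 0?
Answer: -1/13 ≈ -0.076923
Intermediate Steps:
V(O, a) = a**2 (V(O, a) = (0 + a)**2 = a**2)
1/F(V((1 - 1)**2, -9), -94) = 1/((-9)**2 - 94) = 1/(81 - 94) = 1/(-13) = -1/13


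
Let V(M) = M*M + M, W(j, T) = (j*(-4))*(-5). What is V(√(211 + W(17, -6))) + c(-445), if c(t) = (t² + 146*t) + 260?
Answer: 133866 + √551 ≈ 1.3389e+5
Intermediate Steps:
W(j, T) = 20*j (W(j, T) = -4*j*(-5) = 20*j)
V(M) = M + M² (V(M) = M² + M = M + M²)
c(t) = 260 + t² + 146*t
V(√(211 + W(17, -6))) + c(-445) = √(211 + 20*17)*(1 + √(211 + 20*17)) + (260 + (-445)² + 146*(-445)) = √(211 + 340)*(1 + √(211 + 340)) + (260 + 198025 - 64970) = √551*(1 + √551) + 133315 = 133315 + √551*(1 + √551)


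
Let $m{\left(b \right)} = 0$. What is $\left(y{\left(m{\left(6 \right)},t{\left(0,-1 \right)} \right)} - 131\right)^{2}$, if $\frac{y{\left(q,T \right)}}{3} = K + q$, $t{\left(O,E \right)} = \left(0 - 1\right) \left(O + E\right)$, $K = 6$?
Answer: $12769$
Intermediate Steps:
$t{\left(O,E \right)} = - E - O$ ($t{\left(O,E \right)} = - (E + O) = - E - O$)
$y{\left(q,T \right)} = 18 + 3 q$ ($y{\left(q,T \right)} = 3 \left(6 + q\right) = 18 + 3 q$)
$\left(y{\left(m{\left(6 \right)},t{\left(0,-1 \right)} \right)} - 131\right)^{2} = \left(\left(18 + 3 \cdot 0\right) - 131\right)^{2} = \left(\left(18 + 0\right) - 131\right)^{2} = \left(18 - 131\right)^{2} = \left(-113\right)^{2} = 12769$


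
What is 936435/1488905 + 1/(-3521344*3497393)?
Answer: 2306537516454333323/3667329009420709952 ≈ 0.62894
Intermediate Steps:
936435/1488905 + 1/(-3521344*3497393) = 936435*(1/1488905) - 1/3521344*1/3497393 = 187287/297781 - 1/12315523856192 = 2306537516454333323/3667329009420709952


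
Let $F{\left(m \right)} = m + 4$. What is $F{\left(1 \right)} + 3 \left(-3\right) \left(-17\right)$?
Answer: $158$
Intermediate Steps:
$F{\left(m \right)} = 4 + m$
$F{\left(1 \right)} + 3 \left(-3\right) \left(-17\right) = \left(4 + 1\right) + 3 \left(-3\right) \left(-17\right) = 5 - -153 = 5 + 153 = 158$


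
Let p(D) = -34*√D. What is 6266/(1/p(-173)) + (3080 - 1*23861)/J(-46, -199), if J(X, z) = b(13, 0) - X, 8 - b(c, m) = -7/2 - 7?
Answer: -13854/43 - 213044*I*√173 ≈ -322.19 - 2.8022e+6*I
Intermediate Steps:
b(c, m) = 37/2 (b(c, m) = 8 - (-7/2 - 7) = 8 - 1*(-21/2) = 8 + 21/2 = 37/2)
J(X, z) = 37/2 - X
6266/(1/p(-173)) + (3080 - 1*23861)/J(-46, -199) = 6266/(1/(-34*I*√173)) + (3080 - 1*23861)/(37/2 - 1*(-46)) = 6266/(1/(-34*I*√173)) + (3080 - 23861)/(37/2 + 46) = 6266/(1/(-34*I*√173)) - 20781/129/2 = 6266/((I*√173/5882)) - 20781*2/129 = 6266*(-34*I*√173) - 13854/43 = -213044*I*√173 - 13854/43 = -13854/43 - 213044*I*√173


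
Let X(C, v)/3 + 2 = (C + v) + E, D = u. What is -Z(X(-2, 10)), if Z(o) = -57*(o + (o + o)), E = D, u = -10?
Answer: -2052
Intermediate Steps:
D = -10
E = -10
X(C, v) = -36 + 3*C + 3*v (X(C, v) = -6 + 3*((C + v) - 10) = -6 + 3*(-10 + C + v) = -6 + (-30 + 3*C + 3*v) = -36 + 3*C + 3*v)
Z(o) = -171*o (Z(o) = -57*(o + 2*o) = -171*o)
-Z(X(-2, 10)) = -(-171)*(-36 + 3*(-2) + 3*10) = -(-171)*(-36 - 6 + 30) = -(-171)*(-12) = -1*2052 = -2052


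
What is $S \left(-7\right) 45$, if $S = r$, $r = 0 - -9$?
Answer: $-2835$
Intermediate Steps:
$r = 9$ ($r = 0 + 9 = 9$)
$S = 9$
$S \left(-7\right) 45 = 9 \left(-7\right) 45 = \left(-63\right) 45 = -2835$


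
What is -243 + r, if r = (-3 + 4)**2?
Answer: -242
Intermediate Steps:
r = 1 (r = 1**2 = 1)
-243 + r = -243 + 1 = -242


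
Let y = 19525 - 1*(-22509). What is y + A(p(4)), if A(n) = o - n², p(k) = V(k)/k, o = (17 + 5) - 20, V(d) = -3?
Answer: 672567/16 ≈ 42035.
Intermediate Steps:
o = 2 (o = 22 - 20 = 2)
p(k) = -3/k
A(n) = 2 - n²
y = 42034 (y = 19525 + 22509 = 42034)
y + A(p(4)) = 42034 + (2 - (-3/4)²) = 42034 + (2 - (-3*¼)²) = 42034 + (2 - (-¾)²) = 42034 + (2 - 1*9/16) = 42034 + (2 - 9/16) = 42034 + 23/16 = 672567/16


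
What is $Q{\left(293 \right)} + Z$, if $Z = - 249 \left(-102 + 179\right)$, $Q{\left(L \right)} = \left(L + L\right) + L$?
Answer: $-18294$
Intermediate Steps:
$Q{\left(L \right)} = 3 L$ ($Q{\left(L \right)} = 2 L + L = 3 L$)
$Z = -19173$ ($Z = \left(-249\right) 77 = -19173$)
$Q{\left(293 \right)} + Z = 3 \cdot 293 - 19173 = 879 - 19173 = -18294$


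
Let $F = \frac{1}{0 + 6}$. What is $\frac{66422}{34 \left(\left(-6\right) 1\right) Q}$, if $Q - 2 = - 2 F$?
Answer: $- \frac{33211}{170} \approx -195.36$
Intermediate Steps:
$F = \frac{1}{6} \approx 0.16667$
$Q = \frac{5}{3}$ ($Q = 2 - \frac{1}{3} = \frac{5}{3} \approx 1.6667$)
$\frac{66422}{34 \left(\left(-6\right) 1\right) Q} = \frac{66422}{34 \left(\left(-6\right) 1\right) \frac{5}{3}} = \frac{66422}{34 \left(-6\right) \frac{5}{3}} = \frac{66422}{\left(-204\right) \frac{5}{3}} = \frac{66422}{-340} = 66422 \left(- \frac{1}{340}\right) = - \frac{33211}{170}$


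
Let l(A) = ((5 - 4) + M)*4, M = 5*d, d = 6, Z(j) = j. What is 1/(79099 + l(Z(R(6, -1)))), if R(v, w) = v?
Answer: 1/79223 ≈ 1.2623e-5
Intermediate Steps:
M = 30 (M = 5*6 = 30)
l(A) = 124 (l(A) = ((5 - 4) + 30)*4 = (1 + 30)*4 = 31*4 = 124)
1/(79099 + l(Z(R(6, -1)))) = 1/(79099 + 124) = 1/79223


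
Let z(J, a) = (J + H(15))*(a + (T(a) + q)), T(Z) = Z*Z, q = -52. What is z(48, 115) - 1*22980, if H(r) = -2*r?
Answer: 216204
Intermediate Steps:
T(Z) = Z**2
z(J, a) = (-30 + J)*(-52 + a + a**2) (z(J, a) = (J - 2*15)*(a + (a**2 - 52)) = (J - 30)*(a + (-52 + a**2)) = (-30 + J)*(-52 + a + a**2))
z(48, 115) - 1*22980 = (1560 - 52*48 - 30*115 - 30*115**2 + 48*115 + 48*115**2) - 1*22980 = (1560 - 2496 - 3450 - 30*13225 + 5520 + 48*13225) - 22980 = (1560 - 2496 - 3450 - 396750 + 5520 + 634800) - 22980 = 239184 - 22980 = 216204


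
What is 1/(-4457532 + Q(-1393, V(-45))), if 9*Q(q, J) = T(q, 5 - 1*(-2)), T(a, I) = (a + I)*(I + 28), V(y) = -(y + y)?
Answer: -1/4462922 ≈ -2.2407e-7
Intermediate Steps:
V(y) = -2*y
T(a, I) = (28 + I)*(I + a) (T(a, I) = (I + a)*(28 + I) = (28 + I)*(I + a))
Q(q, J) = 245/9 + 35*q/9 (Q(q, J) = ((5 - 1*(-2))² + 28*(5 - 1*(-2)) + 28*q + (5 - 1*(-2))*q)/9 = ((5 + 2)² + 28*(5 + 2) + 28*q + (5 + 2)*q)/9 = (7² + 28*7 + 28*q + 7*q)/9 = (49 + 196 + 28*q + 7*q)/9 = (245 + 35*q)/9 = 245/9 + 35*q/9)
1/(-4457532 + Q(-1393, V(-45))) = 1/(-4457532 + (245/9 + (35/9)*(-1393))) = 1/(-4457532 + (245/9 - 48755/9)) = 1/(-4457532 - 5390) = 1/(-4462922) = -1/4462922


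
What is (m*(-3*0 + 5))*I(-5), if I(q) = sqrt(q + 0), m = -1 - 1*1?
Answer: -10*I*sqrt(5) ≈ -22.361*I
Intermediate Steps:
m = -2 (m = -1 - 1 = -2)
I(q) = sqrt(q)
(m*(-3*0 + 5))*I(-5) = (-2*(-3*0 + 5))*sqrt(-5) = (-2*(0 + 5))*(I*sqrt(5)) = (-2*5)*(I*sqrt(5)) = -10*I*sqrt(5)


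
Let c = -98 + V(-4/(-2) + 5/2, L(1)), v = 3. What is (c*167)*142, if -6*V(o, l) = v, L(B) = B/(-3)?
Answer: -2335829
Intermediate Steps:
L(B) = -B/3 (L(B) = B*(-1/3) = -B/3)
V(o, l) = -1/2 (V(o, l) = -1/6*3 = -1/2)
c = -197/2 (c = -98 - 1/2 = -197/2 ≈ -98.500)
(c*167)*142 = -197/2*167*142 = -32899/2*142 = -2335829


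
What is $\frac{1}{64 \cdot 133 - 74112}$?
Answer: $- \frac{1}{65600} \approx -1.5244 \cdot 10^{-5}$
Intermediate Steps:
$\frac{1}{64 \cdot 133 - 74112} = \frac{1}{8512 - 74112} = \frac{1}{-65600} = - \frac{1}{65600}$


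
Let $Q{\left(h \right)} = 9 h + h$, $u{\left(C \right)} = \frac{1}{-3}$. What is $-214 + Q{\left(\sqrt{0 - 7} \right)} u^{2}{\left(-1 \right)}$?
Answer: $-214 + \frac{10 i \sqrt{7}}{9} \approx -214.0 + 2.9397 i$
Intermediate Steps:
$u{\left(C \right)} = - \frac{1}{3}$
$Q{\left(h \right)} = 10 h$
$-214 + Q{\left(\sqrt{0 - 7} \right)} u^{2}{\left(-1 \right)} = -214 + 10 \sqrt{0 - 7} \left(- \frac{1}{3}\right)^{2} = -214 + 10 \sqrt{-7} \cdot \frac{1}{9} = -214 + 10 i \sqrt{7} \cdot \frac{1}{9} = -214 + \frac{10 i \sqrt{7}}{9}$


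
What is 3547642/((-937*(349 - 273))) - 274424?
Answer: -514363935/1874 ≈ -2.7447e+5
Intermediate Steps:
3547642/((-937*(349 - 273))) - 274424 = 3547642/((-937*76)) - 274424 = 3547642/(-71212) - 274424 = 3547642*(-1/71212) - 274424 = -93359/1874 - 274424 = -514363935/1874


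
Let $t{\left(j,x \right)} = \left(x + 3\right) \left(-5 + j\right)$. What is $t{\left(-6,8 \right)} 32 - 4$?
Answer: $-3876$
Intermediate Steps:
$t{\left(j,x \right)} = \left(-5 + j\right) \left(3 + x\right)$ ($t{\left(j,x \right)} = \left(3 + x\right) \left(-5 + j\right) = \left(-5 + j\right) \left(3 + x\right)$)
$t{\left(-6,8 \right)} 32 - 4 = \left(-15 - 40 + 3 \left(-6\right) - 48\right) 32 - 4 = \left(-15 - 40 - 18 - 48\right) 32 - 4 = \left(-121\right) 32 - 4 = -3872 - 4 = -3876$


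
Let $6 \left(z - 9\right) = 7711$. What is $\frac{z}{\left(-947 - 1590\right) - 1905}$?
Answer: $- \frac{7765}{26652} \approx -0.29135$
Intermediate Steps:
$z = \frac{7765}{6}$ ($z = 9 + \frac{1}{6} \cdot 7711 = 9 + \frac{7711}{6} = \frac{7765}{6} \approx 1294.2$)
$\frac{z}{\left(-947 - 1590\right) - 1905} = \frac{7765}{6 \left(\left(-947 - 1590\right) - 1905\right)} = \frac{7765}{6 \left(-2537 - 1905\right)} = \frac{7765}{6 \left(-4442\right)} = \frac{7765}{6} \left(- \frac{1}{4442}\right) = - \frac{7765}{26652}$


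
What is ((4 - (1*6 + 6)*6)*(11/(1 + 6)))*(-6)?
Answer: 4488/7 ≈ 641.14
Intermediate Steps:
((4 - (1*6 + 6)*6)*(11/(1 + 6)))*(-6) = ((4 - (6 + 6)*6)*(11/7))*(-6) = ((4 - 12*6)*(11*(⅐)))*(-6) = ((4 - 1*72)*(11/7))*(-6) = ((4 - 72)*(11/7))*(-6) = -68*11/7*(-6) = -748/7*(-6) = 4488/7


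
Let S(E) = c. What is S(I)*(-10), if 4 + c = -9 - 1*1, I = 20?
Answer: 140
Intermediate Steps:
c = -14 (c = -4 + (-9 - 1*1) = -4 + (-9 - 1) = -4 - 10 = -14)
S(E) = -14
S(I)*(-10) = -14*(-10) = 140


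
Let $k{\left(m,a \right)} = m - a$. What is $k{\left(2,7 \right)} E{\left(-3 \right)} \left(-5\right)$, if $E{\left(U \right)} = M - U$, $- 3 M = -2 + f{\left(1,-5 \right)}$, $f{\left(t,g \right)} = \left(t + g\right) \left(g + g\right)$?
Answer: $- \frac{725}{3} \approx -241.67$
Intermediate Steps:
$f{\left(t,g \right)} = 2 g \left(g + t\right)$ ($f{\left(t,g \right)} = \left(g + t\right) 2 g = 2 g \left(g + t\right)$)
$M = - \frac{38}{3}$ ($M = - \frac{-2 + 2 \left(-5\right) \left(-5 + 1\right)}{3} = - \frac{-2 + 2 \left(-5\right) \left(-4\right)}{3} = - \frac{-2 + 40}{3} = \left(- \frac{1}{3}\right) 38 = - \frac{38}{3} \approx -12.667$)
$E{\left(U \right)} = - \frac{38}{3} - U$
$k{\left(2,7 \right)} E{\left(-3 \right)} \left(-5\right) = \left(2 - 7\right) \left(- \frac{38}{3} - -3\right) \left(-5\right) = \left(2 - 7\right) \left(- \frac{38}{3} + 3\right) \left(-5\right) = \left(-5\right) \left(- \frac{29}{3}\right) \left(-5\right) = \frac{145}{3} \left(-5\right) = - \frac{725}{3}$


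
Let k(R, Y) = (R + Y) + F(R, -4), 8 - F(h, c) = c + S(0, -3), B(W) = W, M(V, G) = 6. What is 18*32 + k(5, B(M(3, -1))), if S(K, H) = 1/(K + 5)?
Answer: 2994/5 ≈ 598.80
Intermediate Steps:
S(K, H) = 1/(5 + K)
F(h, c) = 39/5 - c (F(h, c) = 8 - (c + 1/(5 + 0)) = 8 - (c + 1/5) = 8 - (c + ⅕) = 8 - (⅕ + c) = 8 + (-⅕ - c) = 39/5 - c)
k(R, Y) = 59/5 + R + Y (k(R, Y) = (R + Y) + (39/5 - 1*(-4)) = (R + Y) + (39/5 + 4) = (R + Y) + 59/5 = 59/5 + R + Y)
18*32 + k(5, B(M(3, -1))) = 18*32 + (59/5 + 5 + 6) = 576 + 114/5 = 2994/5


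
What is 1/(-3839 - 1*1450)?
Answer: -1/5289 ≈ -0.00018907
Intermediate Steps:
1/(-3839 - 1*1450) = 1/(-3839 - 1450) = 1/(-5289) = -1/5289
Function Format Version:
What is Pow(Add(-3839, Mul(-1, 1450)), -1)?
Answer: Rational(-1, 5289) ≈ -0.00018907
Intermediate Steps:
Pow(Add(-3839, Mul(-1, 1450)), -1) = Pow(Add(-3839, -1450), -1) = Pow(-5289, -1) = Rational(-1, 5289)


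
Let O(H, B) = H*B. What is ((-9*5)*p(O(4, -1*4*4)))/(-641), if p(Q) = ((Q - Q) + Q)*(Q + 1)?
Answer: 181440/641 ≈ 283.06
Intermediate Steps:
O(H, B) = B*H
p(Q) = Q*(1 + Q) (p(Q) = (0 + Q)*(1 + Q) = Q*(1 + Q))
((-9*5)*p(O(4, -1*4*4)))/(-641) = ((-9*5)*(((-1*4*4)*4)*(1 + (-1*4*4)*4)))/(-641) = -45*-4*4*4*(1 - 4*4*4)*(-1/641) = -45*(-16*4)*(1 - 16*4)*(-1/641) = -(-2880)*(1 - 64)*(-1/641) = -(-2880)*(-63)*(-1/641) = -45*4032*(-1/641) = -181440*(-1/641) = 181440/641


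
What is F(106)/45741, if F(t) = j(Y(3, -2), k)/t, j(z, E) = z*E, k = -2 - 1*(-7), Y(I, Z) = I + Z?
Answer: 5/4848546 ≈ 1.0312e-6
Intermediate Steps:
k = 5 (k = -2 + 7 = 5)
j(z, E) = E*z
F(t) = 5/t (F(t) = (5*(3 - 2))/t = (5*1)/t = 5/t)
F(106)/45741 = (5/106)/45741 = (5*(1/106))*(1/45741) = (5/106)*(1/45741) = 5/4848546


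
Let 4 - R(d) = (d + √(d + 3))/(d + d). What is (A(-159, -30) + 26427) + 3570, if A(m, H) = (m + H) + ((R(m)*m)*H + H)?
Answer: 46473 + 30*I*√39 ≈ 46473.0 + 187.35*I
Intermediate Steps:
R(d) = 4 - (d + √(3 + d))/(2*d) (R(d) = 4 - (d + √(d + 3))/(d + d) = 4 - (d + √(3 + d))/(2*d))
A(m, H) = m + 2*H + H*(-√(3 + m)/2 + 7*m/2) (A(m, H) = (m + H) + ((((-√(3 + m) + 7*m)/(2*m))*m)*H + H) = (H + m) + ((-√(3 + m)/2 + 7*m/2)*H + H) = (H + m) + (H*(-√(3 + m)/2 + 7*m/2) + H) = (H + m) + (H + H*(-√(3 + m)/2 + 7*m/2)) = m + 2*H + H*(-√(3 + m)/2 + 7*m/2))
(A(-159, -30) + 26427) + 3570 = ((-159 + 2*(-30) + (½)*(-30)*(-√(3 - 159) + 7*(-159))) + 26427) + 3570 = ((-159 - 60 + (½)*(-30)*(-√(-156) - 1113)) + 26427) + 3570 = ((-159 - 60 + (½)*(-30)*(-2*I*√39 - 1113)) + 26427) + 3570 = ((-159 - 60 + (½)*(-30)*(-1113 - 2*I*√39)) + 26427) + 3570 = ((-159 - 60 + (16695 + 30*I*√39)) + 26427) + 3570 = ((16476 + 30*I*√39) + 26427) + 3570 = (42903 + 30*I*√39) + 3570 = 46473 + 30*I*√39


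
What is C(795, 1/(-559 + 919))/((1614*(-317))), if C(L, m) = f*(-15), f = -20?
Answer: -50/85273 ≈ -0.00058635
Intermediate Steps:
C(L, m) = 300 (C(L, m) = -20*(-15) = 300)
C(795, 1/(-559 + 919))/((1614*(-317))) = 300/((1614*(-317))) = 300/(-511638) = 300*(-1/511638) = -50/85273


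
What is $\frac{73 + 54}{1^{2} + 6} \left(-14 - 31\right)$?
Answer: $- \frac{5715}{7} \approx -816.43$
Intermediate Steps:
$\frac{73 + 54}{1^{2} + 6} \left(-14 - 31\right) = \frac{127}{1 + 6} \left(-45\right) = \frac{127}{7} \left(-45\right) = - \frac{5715}{7}$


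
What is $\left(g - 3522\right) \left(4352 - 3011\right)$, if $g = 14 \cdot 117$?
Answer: $-2526444$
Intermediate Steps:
$g = 1638$
$\left(g - 3522\right) \left(4352 - 3011\right) = \left(1638 - 3522\right) \left(4352 - 3011\right) = \left(-1884\right) 1341 = -2526444$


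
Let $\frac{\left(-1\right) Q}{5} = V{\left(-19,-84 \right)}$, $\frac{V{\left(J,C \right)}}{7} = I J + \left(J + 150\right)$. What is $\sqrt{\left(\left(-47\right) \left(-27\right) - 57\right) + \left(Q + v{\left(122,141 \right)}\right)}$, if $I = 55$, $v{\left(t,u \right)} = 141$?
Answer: $\sqrt{33343} \approx 182.6$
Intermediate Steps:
$V{\left(J,C \right)} = 1050 + 392 J$ ($V{\left(J,C \right)} = 7 \left(55 J + \left(J + 150\right)\right) = 7 \left(55 J + \left(150 + J\right)\right) = 7 \left(150 + 56 J\right) = 1050 + 392 J$)
$Q = 31990$ ($Q = - 5 \left(1050 + 392 \left(-19\right)\right) = - 5 \left(1050 - 7448\right) = \left(-5\right) \left(-6398\right) = 31990$)
$\sqrt{\left(\left(-47\right) \left(-27\right) - 57\right) + \left(Q + v{\left(122,141 \right)}\right)} = \sqrt{\left(\left(-47\right) \left(-27\right) - 57\right) + \left(31990 + 141\right)} = \sqrt{\left(1269 - 57\right) + 32131} = \sqrt{1212 + 32131} = \sqrt{33343}$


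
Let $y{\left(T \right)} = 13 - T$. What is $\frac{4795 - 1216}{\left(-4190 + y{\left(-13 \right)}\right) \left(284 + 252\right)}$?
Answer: $- \frac{1193}{743968} \approx -0.0016036$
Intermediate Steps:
$\frac{4795 - 1216}{\left(-4190 + y{\left(-13 \right)}\right) \left(284 + 252\right)} = \frac{4795 - 1216}{\left(-4190 + \left(13 - -13\right)\right) \left(284 + 252\right)} = \frac{3579}{\left(-4190 + \left(13 + 13\right)\right) 536} = \frac{3579}{\left(-4190 + 26\right) 536} = \frac{3579}{\left(-4164\right) 536} = \frac{3579}{-2231904} = 3579 \left(- \frac{1}{2231904}\right) = - \frac{1193}{743968}$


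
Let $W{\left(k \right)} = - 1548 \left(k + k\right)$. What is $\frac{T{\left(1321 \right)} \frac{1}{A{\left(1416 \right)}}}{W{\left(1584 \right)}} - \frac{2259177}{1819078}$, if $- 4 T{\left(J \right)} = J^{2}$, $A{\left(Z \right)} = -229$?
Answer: $- \frac{5075837239506323}{4085760719310336} \approx -1.2423$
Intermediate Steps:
$W{\left(k \right)} = - 3096 k$ ($W{\left(k \right)} = - 1548 \cdot 2 k = - 3096 k$)
$T{\left(J \right)} = - \frac{J^{2}}{4}$
$\frac{T{\left(1321 \right)} \frac{1}{A{\left(1416 \right)}}}{W{\left(1584 \right)}} - \frac{2259177}{1819078} = \frac{- \frac{1321^{2}}{4} \frac{1}{-229}}{\left(-3096\right) 1584} - \frac{2259177}{1819078} = \frac{\left(- \frac{1}{4}\right) 1745041 \left(- \frac{1}{229}\right)}{-4904064} - \frac{2259177}{1819078} = \left(- \frac{1745041}{4}\right) \left(- \frac{1}{229}\right) \left(- \frac{1}{4904064}\right) - \frac{2259177}{1819078} = \frac{1745041}{916} \left(- \frac{1}{4904064}\right) - \frac{2259177}{1819078} = - \frac{1745041}{4492122624} - \frac{2259177}{1819078} = - \frac{5075837239506323}{4085760719310336}$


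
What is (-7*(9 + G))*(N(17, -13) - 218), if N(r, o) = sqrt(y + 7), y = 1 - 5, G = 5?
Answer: 21364 - 98*sqrt(3) ≈ 21194.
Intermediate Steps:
y = -4
N(r, o) = sqrt(3) (N(r, o) = sqrt(-4 + 7) = sqrt(3))
(-7*(9 + G))*(N(17, -13) - 218) = (-7*(9 + 5))*(sqrt(3) - 218) = (-7*14)*(-218 + sqrt(3)) = -98*(-218 + sqrt(3)) = 21364 - 98*sqrt(3)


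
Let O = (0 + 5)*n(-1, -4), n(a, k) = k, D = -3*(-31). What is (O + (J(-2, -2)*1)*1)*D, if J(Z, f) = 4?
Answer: -1488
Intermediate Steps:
D = 93
O = -20 (O = (0 + 5)*(-4) = 5*(-4) = -20)
(O + (J(-2, -2)*1)*1)*D = (-20 + (4*1)*1)*93 = (-20 + 4*1)*93 = (-20 + 4)*93 = -16*93 = -1488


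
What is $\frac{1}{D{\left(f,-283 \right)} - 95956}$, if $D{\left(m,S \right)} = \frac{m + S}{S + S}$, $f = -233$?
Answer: $- \frac{283}{27155290} \approx -1.0422 \cdot 10^{-5}$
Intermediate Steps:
$D{\left(m,S \right)} = \frac{S + m}{2 S}$
$\frac{1}{D{\left(f,-283 \right)} - 95956} = \frac{1}{\frac{-283 - 233}{2 \left(-283\right)} - 95956} = \frac{1}{\frac{1}{2} \left(- \frac{1}{283}\right) \left(-516\right) - 95956} = \frac{1}{\frac{258}{283} - 95956} = \frac{1}{- \frac{27155290}{283}} = - \frac{283}{27155290}$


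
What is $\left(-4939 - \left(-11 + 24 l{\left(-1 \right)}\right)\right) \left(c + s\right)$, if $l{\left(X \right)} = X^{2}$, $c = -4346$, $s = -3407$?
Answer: $38392856$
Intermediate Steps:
$\left(-4939 - \left(-11 + 24 l{\left(-1 \right)}\right)\right) \left(c + s\right) = \left(-4939 + \left(11 - 24 \left(-1\right)^{2}\right)\right) \left(-4346 - 3407\right) = \left(-4939 + \left(11 - 24\right)\right) \left(-7753\right) = \left(-4939 - 13\right) \left(-7753\right) = \left(-4952\right) \left(-7753\right) = 38392856$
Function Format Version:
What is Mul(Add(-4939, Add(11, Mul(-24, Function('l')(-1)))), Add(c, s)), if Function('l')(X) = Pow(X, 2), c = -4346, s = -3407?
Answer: 38392856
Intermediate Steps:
Mul(Add(-4939, Add(11, Mul(-24, Function('l')(-1)))), Add(c, s)) = Mul(Add(-4939, Add(11, Mul(-24, Pow(-1, 2)))), Add(-4346, -3407)) = Mul(Add(-4939, Add(11, Mul(-24, 1))), -7753) = Mul(Add(-4939, Add(11, -24)), -7753) = Mul(Add(-4939, -13), -7753) = Mul(-4952, -7753) = 38392856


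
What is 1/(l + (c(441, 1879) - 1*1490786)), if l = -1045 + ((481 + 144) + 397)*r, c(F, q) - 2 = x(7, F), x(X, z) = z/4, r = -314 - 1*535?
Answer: -4/9437587 ≈ -4.2384e-7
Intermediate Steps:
r = -849 (r = -314 - 535 = -849)
x(X, z) = z/4 (x(X, z) = z*(¼) = z/4)
c(F, q) = 2 + F/4
l = -868723 (l = -1045 + ((481 + 144) + 397)*(-849) = -1045 + (625 + 397)*(-849) = -1045 + 1022*(-849) = -1045 - 867678 = -868723)
1/(l + (c(441, 1879) - 1*1490786)) = 1/(-868723 + ((2 + (¼)*441) - 1*1490786)) = 1/(-868723 + ((2 + 441/4) - 1490786)) = 1/(-868723 + (449/4 - 1490786)) = 1/(-868723 - 5962695/4) = 1/(-9437587/4) = -4/9437587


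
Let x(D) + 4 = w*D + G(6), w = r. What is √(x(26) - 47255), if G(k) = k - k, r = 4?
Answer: I*√47155 ≈ 217.15*I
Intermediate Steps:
G(k) = 0
w = 4
x(D) = -4 + 4*D (x(D) = -4 + (4*D + 0) = -4 + 4*D)
√(x(26) - 47255) = √((-4 + 4*26) - 47255) = √((-4 + 104) - 47255) = √(100 - 47255) = √(-47155) = I*√47155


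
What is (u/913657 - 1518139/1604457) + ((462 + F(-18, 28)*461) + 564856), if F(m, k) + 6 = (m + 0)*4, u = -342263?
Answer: 775999258541060126/1465923369249 ≈ 5.2936e+5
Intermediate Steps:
F(m, k) = -6 + 4*m (F(m, k) = -6 + (m + 0)*4 = -6 + m*4 = -6 + 4*m)
(u/913657 - 1518139/1604457) + ((462 + F(-18, 28)*461) + 564856) = (-342263/913657 - 1518139/1604457) + ((462 + (-6 + 4*(-18))*461) + 564856) = (-342263*1/913657 - 1518139*1/1604457) + ((462 + (-6 - 72)*461) + 564856) = (-342263/913657 - 1518139/1604457) + ((462 - 78*461) + 564856) = -1936204590514/1465923369249 + ((462 - 35958) + 564856) = -1936204590514/1465923369249 + (-35496 + 564856) = -1936204590514/1465923369249 + 529360 = 775999258541060126/1465923369249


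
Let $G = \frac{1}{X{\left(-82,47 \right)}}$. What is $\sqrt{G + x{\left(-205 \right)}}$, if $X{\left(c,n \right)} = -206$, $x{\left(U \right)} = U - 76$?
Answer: $\frac{i \sqrt{11924722}}{206} \approx 16.763 i$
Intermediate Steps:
$x{\left(U \right)} = -76 + U$
$G = - \frac{1}{206}$ ($G = \frac{1}{-206} = - \frac{1}{206} \approx -0.0048544$)
$\sqrt{G + x{\left(-205 \right)}} = \sqrt{- \frac{1}{206} - 281} = \sqrt{- \frac{57887}{206}} = \frac{i \sqrt{11924722}}{206}$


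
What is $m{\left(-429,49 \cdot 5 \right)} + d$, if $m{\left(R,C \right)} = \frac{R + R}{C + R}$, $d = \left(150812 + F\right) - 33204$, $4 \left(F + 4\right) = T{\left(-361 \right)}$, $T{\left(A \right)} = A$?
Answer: $\frac{5405847}{46} \approx 1.1752 \cdot 10^{5}$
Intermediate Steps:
$F = - \frac{377}{4}$ ($F = -4 + \frac{1}{4} \left(-361\right) = -4 - \frac{361}{4} = - \frac{377}{4} \approx -94.25$)
$d = \frac{470055}{4}$ ($d = \left(150812 - \frac{377}{4}\right) - 33204 = \frac{602871}{4} - 33204 = \frac{470055}{4} \approx 1.1751 \cdot 10^{5}$)
$m{\left(R,C \right)} = \frac{2 R}{C + R}$
$m{\left(-429,49 \cdot 5 \right)} + d = 2 \left(-429\right) \frac{1}{49 \cdot 5 - 429} + \frac{470055}{4} = 2 \left(-429\right) \frac{1}{245 - 429} + \frac{470055}{4} = 2 \left(-429\right) \frac{1}{-184} + \frac{470055}{4} = 2 \left(-429\right) \left(- \frac{1}{184}\right) + \frac{470055}{4} = \frac{429}{92} + \frac{470055}{4} = \frac{5405847}{46}$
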